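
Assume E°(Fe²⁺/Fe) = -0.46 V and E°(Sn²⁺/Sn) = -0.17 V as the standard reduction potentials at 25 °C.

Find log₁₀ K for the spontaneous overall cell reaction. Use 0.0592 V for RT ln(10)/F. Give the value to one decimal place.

9.8

Cathode: Sn²⁺/Sn; anode: Fe²⁺/Fe. E°cell = +0.29 V, n = 2.
log K = nE°cell / 0.0592 = (2)(+0.29) / 0.0592 = 9.8.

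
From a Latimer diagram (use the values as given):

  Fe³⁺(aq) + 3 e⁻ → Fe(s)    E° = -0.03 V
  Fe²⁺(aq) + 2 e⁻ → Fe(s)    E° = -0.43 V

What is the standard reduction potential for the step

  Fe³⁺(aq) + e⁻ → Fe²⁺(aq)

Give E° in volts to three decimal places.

+0.770 V

Sequential free energies add, so n₃E°₃ = n₁E°₁ + n₂E°₂.
With n₃ = 3, and the known step contributing 2×(-0.43) V, the unknown satisfies 1·E° = 3×(-0.03) − 2×(-0.43) = +0.770.
E° = +0.770 / 1 = +0.770 V.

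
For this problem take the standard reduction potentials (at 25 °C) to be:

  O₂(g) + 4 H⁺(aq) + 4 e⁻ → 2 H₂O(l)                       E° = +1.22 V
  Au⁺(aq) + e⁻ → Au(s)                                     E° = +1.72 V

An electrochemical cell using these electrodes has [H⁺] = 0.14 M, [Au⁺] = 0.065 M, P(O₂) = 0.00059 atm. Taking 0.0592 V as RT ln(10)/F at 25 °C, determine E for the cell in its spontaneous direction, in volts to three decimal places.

Au⁺/Au is the cathode (higher E°), O₂/H₂O the anode: E°cell = +1.72 − (+1.22) = +0.50 V, n = 4.
Overall: 4 Au⁺(aq) + 2 H₂O(l) → 4 Au(s) + O₂(g) + 4 H⁺(aq)
Q = P(O₂)·[H⁺]^4 / ([Au⁺]^4); log Q = -1.896.
E = E° − (0.0592/n) log Q = +0.50 − (0.0592/4)(-1.896) = +0.528 V.

+0.528 V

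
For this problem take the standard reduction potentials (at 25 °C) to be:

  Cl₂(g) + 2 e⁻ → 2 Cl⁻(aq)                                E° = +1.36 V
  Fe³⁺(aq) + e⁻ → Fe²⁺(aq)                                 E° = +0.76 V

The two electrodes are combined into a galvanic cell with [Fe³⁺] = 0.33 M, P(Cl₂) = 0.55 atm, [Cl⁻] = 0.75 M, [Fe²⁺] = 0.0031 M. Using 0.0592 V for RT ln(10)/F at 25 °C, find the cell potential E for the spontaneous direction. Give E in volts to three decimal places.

Cl₂/Cl⁻ is the cathode (higher E°), Fe³⁺/Fe²⁺ the anode: E°cell = +1.36 − (+0.76) = +0.60 V, n = 2.
Overall: Cl₂(g) + 2 Fe²⁺(aq) → 2 Cl⁻(aq) + 2 Fe³⁺(aq)
Q = [Cl⁻]^2·[Fe³⁺]^2 / (P(Cl₂)·[Fe²⁺]^2); log Q = 4.064.
E = E° − (0.0592/n) log Q = +0.60 − (0.0592/2)(4.064) = +0.480 V.

+0.480 V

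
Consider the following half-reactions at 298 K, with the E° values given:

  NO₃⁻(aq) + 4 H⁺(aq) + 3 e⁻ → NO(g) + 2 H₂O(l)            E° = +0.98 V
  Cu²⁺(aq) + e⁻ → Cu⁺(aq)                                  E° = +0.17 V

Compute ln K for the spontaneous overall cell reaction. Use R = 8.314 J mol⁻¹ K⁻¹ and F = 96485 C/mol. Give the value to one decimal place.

94.6

Cathode: NO₃⁻/NO; anode: Cu²⁺/Cu⁺. E°cell = (+0.98) − (+0.17) = +0.81 V, with n = 3.
ΔG° = −nFE° = −RT ln K, so ln K = nFE°/(RT) = (3)(96485)(+0.81) / ((8.314)(298)) = 94.632.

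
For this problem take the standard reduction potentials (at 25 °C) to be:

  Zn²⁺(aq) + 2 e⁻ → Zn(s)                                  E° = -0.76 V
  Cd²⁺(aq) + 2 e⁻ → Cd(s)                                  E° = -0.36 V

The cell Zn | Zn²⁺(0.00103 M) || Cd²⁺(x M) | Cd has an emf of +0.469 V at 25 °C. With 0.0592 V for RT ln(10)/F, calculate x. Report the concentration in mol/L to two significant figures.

0.22 M

Cd²⁺/Cd is the cathode, Zn²⁺/Zn the anode: E°cell = +0.40 V, n = 2.
Overall reaction: Cd²⁺(aq) + Zn(s) → Cd(s) + Zn²⁺(aq); Q = [Zn²⁺]^1/[Cd²⁺]^1.
From E = E° − (0.0592/n) log Q: log Q = (E° − E)·n/0.0592 = (+0.40 − (+0.469))·2/0.0592 = -2.3311.
So 1·log[Cd²⁺] = 1·log(0.00103) − log Q = -2.9872 − (-2.3311) = -0.6561; [Cd²⁺] = 10^(-0.6561) ≈ 0.22 M.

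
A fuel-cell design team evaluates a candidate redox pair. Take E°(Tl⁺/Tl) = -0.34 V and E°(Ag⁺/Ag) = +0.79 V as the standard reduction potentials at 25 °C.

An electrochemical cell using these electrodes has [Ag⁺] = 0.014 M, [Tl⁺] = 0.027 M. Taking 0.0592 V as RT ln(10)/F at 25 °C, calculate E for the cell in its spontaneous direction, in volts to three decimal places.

+1.113 V

Ag⁺/Ag is the cathode (higher E°), Tl⁺/Tl the anode: E°cell = +0.79 − (-0.34) = +1.13 V, n = 1.
Overall: Ag⁺(aq) + Tl(s) → Ag(s) + Tl⁺(aq)
Q = [Tl⁺] / ([Ag⁺]); log Q = 0.285.
E = E° − (0.0592/n) log Q = +1.13 − (0.0592/1)(0.285) = +1.113 V.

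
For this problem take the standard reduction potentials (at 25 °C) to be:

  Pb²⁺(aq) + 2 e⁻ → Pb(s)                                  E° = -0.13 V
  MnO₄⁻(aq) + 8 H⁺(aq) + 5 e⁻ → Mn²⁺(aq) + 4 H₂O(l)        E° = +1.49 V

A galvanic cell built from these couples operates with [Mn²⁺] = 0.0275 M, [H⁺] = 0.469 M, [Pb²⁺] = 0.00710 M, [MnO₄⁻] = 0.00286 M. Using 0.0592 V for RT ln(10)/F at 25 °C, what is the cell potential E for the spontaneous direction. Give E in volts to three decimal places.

MnO₄⁻/Mn²⁺ is the cathode (higher E°), Pb²⁺/Pb the anode: E°cell = +1.49 − (-0.13) = +1.62 V, n = 10.
Overall: 2 MnO₄⁻(aq) + 16 H⁺(aq) + 5 Pb(s) → 2 Mn²⁺(aq) + 8 H₂O(l) + 5 Pb²⁺(aq)
Q = [Mn²⁺]^2·[Pb²⁺]^5 / ([MnO₄⁻]^2·[H⁺]^16); log Q = -3.517.
E = E° − (0.0592/n) log Q = +1.62 − (0.0592/10)(-3.517) = +1.641 V.

+1.641 V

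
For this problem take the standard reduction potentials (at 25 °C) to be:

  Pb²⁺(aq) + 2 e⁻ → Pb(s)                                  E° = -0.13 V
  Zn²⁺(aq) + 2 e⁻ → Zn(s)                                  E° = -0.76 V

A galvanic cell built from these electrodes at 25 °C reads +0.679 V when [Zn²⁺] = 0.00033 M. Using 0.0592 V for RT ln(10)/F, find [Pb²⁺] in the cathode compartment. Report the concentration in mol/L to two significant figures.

Pb²⁺/Pb is the cathode, Zn²⁺/Zn the anode: E°cell = +0.63 V, n = 2.
Overall reaction: Pb²⁺(aq) + Zn(s) → Pb(s) + Zn²⁺(aq); Q = [Zn²⁺]^1/[Pb²⁺]^1.
From E = E° − (0.0592/n) log Q: log Q = (E° − E)·n/0.0592 = (+0.63 − (+0.679))·2/0.0592 = -1.6554.
So 1·log[Pb²⁺] = 1·log(0.00033) − log Q = -3.4815 − (-1.6554) = -1.8261; [Pb²⁺] = 10^(-1.8261) ≈ 0.015 M.

0.015 M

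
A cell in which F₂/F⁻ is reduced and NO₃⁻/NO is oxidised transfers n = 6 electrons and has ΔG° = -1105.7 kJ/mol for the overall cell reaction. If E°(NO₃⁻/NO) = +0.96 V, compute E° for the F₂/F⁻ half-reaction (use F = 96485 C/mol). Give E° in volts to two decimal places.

E°cell = −ΔG°/(nF) = −(-1105.7×10³)/((6)(96485)) = +1.910 V.
Since F₂/F⁻ is the cathode and NO₃⁻/NO the anode, E°cell = E°(F₂/F⁻) − E°(NO₃⁻/NO).
So E°(F₂/F⁻) = E°cell + E°(NO₃⁻/NO) = +1.910 + (+0.96) = +2.87 V.

+2.87 V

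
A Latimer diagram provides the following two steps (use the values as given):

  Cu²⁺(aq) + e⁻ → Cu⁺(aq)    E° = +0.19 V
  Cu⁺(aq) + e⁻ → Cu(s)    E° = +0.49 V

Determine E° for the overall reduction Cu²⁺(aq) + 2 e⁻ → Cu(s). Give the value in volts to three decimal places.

Adding the free-energy changes (−nFE°) of the two steps gives −n₃FE°₃ = −n₁FE°₁ − n₂FE°₂.
E°₃ = (1×+0.19 + 1×+0.49) / 2 = (+0.680) / 2 = +0.340 V.

+0.340 V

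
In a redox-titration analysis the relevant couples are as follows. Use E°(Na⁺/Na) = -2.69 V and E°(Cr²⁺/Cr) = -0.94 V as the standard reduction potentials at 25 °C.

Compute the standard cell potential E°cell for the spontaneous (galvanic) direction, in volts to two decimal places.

The Cr²⁺/Cr couple has the higher reduction potential, so it is the cathode; Na⁺/Na is oxidised at the anode.
E°cell = E°(cathode) − E°(anode) = (-0.94) − (-2.69) = +1.75 V.

+1.75 V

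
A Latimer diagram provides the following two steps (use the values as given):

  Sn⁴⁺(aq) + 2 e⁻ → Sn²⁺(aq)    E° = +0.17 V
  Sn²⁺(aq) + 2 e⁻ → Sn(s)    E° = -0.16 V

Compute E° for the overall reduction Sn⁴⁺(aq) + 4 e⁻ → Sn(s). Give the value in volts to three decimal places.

+0.005 V

Standard free energies of sequential steps add: ΔG°₃ = ΔG°₁ + ΔG°₂, so n₃E°₃ = n₁E°₁ + n₂E°₂.
E°₃ = (2×+0.17 + 2×-0.16) / 4 = (+0.020) / 4 = +0.005 V.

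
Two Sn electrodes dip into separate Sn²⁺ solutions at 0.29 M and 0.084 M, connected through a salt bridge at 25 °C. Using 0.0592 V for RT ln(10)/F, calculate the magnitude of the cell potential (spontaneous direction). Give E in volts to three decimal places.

+0.016 V

For a concentration cell E°cell = 0. The 0.29 M side is the cathode (reduction is favoured where [Sn²⁺] is higher).
With n = 2, E = −(0.0592/2) log([Sn²⁺]ₐₙ/[Sn²⁺]꜀ₐₜ) = −(0.0592/2) log(0.084/0.29) = −(0.0592/2)(-0.538) = +0.016 V.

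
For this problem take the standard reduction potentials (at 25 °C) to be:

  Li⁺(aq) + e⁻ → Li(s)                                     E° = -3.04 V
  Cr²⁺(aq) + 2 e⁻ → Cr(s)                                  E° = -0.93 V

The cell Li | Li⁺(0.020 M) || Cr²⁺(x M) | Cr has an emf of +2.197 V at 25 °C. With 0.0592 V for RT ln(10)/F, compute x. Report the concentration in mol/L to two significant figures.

0.35 M

Cr²⁺/Cr is the cathode, Li⁺/Li the anode: E°cell = +2.11 V, n = 2.
Overall reaction: Cr²⁺(aq) + 2 Li(s) → Cr(s) + 2 Li⁺(aq); Q = [Li⁺]^2/[Cr²⁺]^1.
From E = E° − (0.0592/n) log Q: log Q = (E° − E)·n/0.0592 = (+2.11 − (+2.197))·2/0.0592 = -2.9392.
So 1·log[Cr²⁺] = 2·log(0.02) − log Q = -3.3979 − (-2.9392) = -0.4587; [Cr²⁺] = 10^(-0.4587) ≈ 0.35 M.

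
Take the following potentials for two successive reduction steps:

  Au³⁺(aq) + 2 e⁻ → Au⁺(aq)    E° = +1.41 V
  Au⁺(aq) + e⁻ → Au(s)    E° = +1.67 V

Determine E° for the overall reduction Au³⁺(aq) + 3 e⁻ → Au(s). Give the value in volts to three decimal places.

+1.497 V

Adding the free-energy changes (−nFE°) of the two steps gives −n₃FE°₃ = −n₁FE°₁ − n₂FE°₂.
E°₃ = (2×+1.41 + 1×+1.67) / 3 = (+4.490) / 3 = +1.497 V.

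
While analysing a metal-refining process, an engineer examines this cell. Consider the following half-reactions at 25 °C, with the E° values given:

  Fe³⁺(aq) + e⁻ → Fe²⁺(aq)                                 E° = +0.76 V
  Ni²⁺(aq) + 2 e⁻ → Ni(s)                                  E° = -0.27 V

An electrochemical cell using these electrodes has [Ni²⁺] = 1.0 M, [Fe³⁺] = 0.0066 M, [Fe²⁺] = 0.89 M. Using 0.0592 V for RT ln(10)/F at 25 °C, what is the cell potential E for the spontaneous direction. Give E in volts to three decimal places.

+0.904 V

Fe³⁺/Fe²⁺ is the cathode (higher E°), Ni²⁺/Ni the anode: E°cell = +0.76 − (-0.27) = +1.03 V, n = 2.
Overall: 2 Fe³⁺(aq) + Ni(s) → 2 Fe²⁺(aq) + Ni²⁺(aq)
Q = [Fe²⁺]^2·[Ni²⁺] / ([Fe³⁺]^2); log Q = 4.260.
E = E° − (0.0592/n) log Q = +1.03 − (0.0592/2)(4.260) = +0.904 V.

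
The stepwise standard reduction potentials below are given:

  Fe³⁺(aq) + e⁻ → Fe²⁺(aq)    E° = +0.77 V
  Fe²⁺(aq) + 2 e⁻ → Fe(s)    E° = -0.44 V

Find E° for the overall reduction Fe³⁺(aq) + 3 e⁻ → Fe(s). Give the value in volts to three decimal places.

-0.037 V

Since ΔG° = −nFE° is additive over sequential reductions, n₃E°₃ = n₁E°₁ + n₂E°₂.
E°₃ = (1×+0.77 + 2×-0.44) / 3 = (-0.110) / 3 = -0.037 V.
E° values themselves are not directly additive — weighting by electron count is essential.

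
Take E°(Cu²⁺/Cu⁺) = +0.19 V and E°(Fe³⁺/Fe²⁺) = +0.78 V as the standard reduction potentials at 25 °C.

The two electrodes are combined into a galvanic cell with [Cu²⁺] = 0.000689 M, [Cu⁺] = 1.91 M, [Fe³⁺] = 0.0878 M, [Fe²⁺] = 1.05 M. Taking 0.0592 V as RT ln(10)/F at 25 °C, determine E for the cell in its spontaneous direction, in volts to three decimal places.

+0.730 V

Fe³⁺/Fe²⁺ is the cathode (higher E°), Cu²⁺/Cu⁺ the anode: E°cell = +0.78 − (+0.19) = +0.59 V, n = 1.
Overall: Fe³⁺(aq) + Cu⁺(aq) → Fe²⁺(aq) + Cu²⁺(aq)
Q = [Fe²⁺]·[Cu²⁺] / ([Fe³⁺]·[Cu⁺]); log Q = -2.365.
E = E° − (0.0592/n) log Q = +0.59 − (0.0592/1)(-2.365) = +0.730 V.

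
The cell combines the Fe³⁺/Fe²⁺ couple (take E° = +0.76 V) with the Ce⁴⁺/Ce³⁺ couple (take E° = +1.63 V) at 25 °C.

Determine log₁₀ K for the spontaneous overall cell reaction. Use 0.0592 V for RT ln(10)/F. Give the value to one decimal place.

Cathode: Ce⁴⁺/Ce³⁺; anode: Fe³⁺/Fe²⁺. E°cell = +0.87 V, n = 1.
log K = nE°cell / 0.0592 = (1)(+0.87) / 0.0592 = 14.7.

14.7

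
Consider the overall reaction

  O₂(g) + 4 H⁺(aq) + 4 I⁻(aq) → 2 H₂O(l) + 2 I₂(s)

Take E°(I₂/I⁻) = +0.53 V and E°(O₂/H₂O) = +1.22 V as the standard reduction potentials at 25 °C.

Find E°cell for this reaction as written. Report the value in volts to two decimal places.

The O₂/H₂O couple has the higher reduction potential, so it is the cathode; I₂/I⁻ is oxidised at the anode.
E°cell = E°(cathode) − E°(anode) = (+1.22) − (+0.53) = +0.69 V.

+0.69 V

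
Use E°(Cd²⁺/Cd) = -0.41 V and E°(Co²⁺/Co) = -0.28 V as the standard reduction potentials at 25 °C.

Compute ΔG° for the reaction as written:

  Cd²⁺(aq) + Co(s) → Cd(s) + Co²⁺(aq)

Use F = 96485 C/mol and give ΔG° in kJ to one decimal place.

+25.1 kJ

As written, Cd²⁺/Cd is reduced (cathode) and Co²⁺/Co is oxidised (anode), so E°cell = (-0.41) − (-0.28) = -0.13 V.
Balancing electrons gives n = 2.
ΔG° = −nFE° = −(2)(96485)(-0.13) = 25,086 J = +25.1 kJ.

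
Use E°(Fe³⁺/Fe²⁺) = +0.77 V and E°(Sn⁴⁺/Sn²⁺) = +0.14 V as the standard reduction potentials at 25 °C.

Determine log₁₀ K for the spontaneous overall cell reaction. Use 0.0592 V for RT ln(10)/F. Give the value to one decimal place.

Cathode: Fe³⁺/Fe²⁺; anode: Sn⁴⁺/Sn²⁺. E°cell = +0.63 V, n = 2.
log K = nE°cell / 0.0592 = (2)(+0.63) / 0.0592 = 21.3.

21.3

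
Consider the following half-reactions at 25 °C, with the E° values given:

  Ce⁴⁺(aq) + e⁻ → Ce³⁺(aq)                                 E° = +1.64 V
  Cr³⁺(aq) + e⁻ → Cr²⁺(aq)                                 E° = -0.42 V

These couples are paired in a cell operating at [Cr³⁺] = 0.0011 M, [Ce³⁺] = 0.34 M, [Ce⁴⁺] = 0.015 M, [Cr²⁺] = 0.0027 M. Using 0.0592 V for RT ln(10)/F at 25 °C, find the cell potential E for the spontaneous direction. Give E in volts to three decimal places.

Ce⁴⁺/Ce³⁺ is the cathode (higher E°), Cr³⁺/Cr²⁺ the anode: E°cell = +1.64 − (-0.42) = +2.06 V, n = 1.
Overall: Ce⁴⁺(aq) + Cr²⁺(aq) → Ce³⁺(aq) + Cr³⁺(aq)
Q = [Ce³⁺]·[Cr³⁺] / ([Ce⁴⁺]·[Cr²⁺]); log Q = 0.965.
E = E° − (0.0592/n) log Q = +2.06 − (0.0592/1)(0.965) = +2.003 V.

+2.003 V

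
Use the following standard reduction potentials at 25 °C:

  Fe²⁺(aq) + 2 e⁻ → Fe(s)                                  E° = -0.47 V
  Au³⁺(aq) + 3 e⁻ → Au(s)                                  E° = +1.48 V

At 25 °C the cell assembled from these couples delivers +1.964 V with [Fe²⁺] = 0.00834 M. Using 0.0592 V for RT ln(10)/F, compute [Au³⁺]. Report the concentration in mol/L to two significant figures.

0.0039 M

Au³⁺/Au is the cathode, Fe²⁺/Fe the anode: E°cell = +1.95 V, n = 6.
Overall reaction: 2 Au³⁺(aq) + 3 Fe(s) → 2 Au(s) + 3 Fe²⁺(aq); Q = [Fe²⁺]^3/[Au³⁺]^2.
From E = E° − (0.0592/n) log Q: log Q = (E° − E)·n/0.0592 = (+1.95 − (+1.964))·6/0.0592 = -1.4189.
So 2·log[Au³⁺] = 3·log(0.00834) − log Q = -6.2365 − (-1.4189) = -4.8176; log[Au³⁺] = -4.8176 / 2 = -2.4088; [Au³⁺] = 10^(-2.4088) ≈ 0.0039 M.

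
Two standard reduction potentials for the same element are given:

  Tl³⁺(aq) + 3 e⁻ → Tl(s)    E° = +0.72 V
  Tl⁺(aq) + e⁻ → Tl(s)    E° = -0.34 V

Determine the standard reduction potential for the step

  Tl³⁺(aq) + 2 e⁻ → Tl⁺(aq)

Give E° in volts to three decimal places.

+1.250 V

Sequential free energies add, so n₃E°₃ = n₁E°₁ + n₂E°₂.
With n₃ = 3, and the known step contributing 1×(-0.34) V, the unknown satisfies 2·E° = 3×(+0.72) − 1×(-0.34) = +2.500.
E° = +2.500 / 2 = +1.250 V.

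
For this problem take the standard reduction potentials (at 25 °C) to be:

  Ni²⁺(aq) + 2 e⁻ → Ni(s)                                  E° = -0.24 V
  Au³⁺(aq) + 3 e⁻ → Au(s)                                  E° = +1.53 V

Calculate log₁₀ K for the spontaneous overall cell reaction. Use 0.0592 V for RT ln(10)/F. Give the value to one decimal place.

179.4

Cathode: Au³⁺/Au; anode: Ni²⁺/Ni. E°cell = +1.77 V, n = 6.
log K = nE°cell / 0.0592 = (6)(+1.77) / 0.0592 = 179.4.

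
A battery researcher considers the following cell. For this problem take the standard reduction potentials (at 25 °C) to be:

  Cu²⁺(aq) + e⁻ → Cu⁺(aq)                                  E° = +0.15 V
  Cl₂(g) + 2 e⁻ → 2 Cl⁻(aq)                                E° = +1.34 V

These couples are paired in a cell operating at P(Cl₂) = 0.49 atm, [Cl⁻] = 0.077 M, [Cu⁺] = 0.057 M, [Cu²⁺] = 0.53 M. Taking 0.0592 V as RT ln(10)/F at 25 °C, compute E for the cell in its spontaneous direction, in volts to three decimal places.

+1.189 V

Cl₂/Cl⁻ is the cathode (higher E°), Cu²⁺/Cu⁺ the anode: E°cell = +1.34 − (+0.15) = +1.19 V, n = 2.
Overall: Cl₂(g) + 2 Cu⁺(aq) → 2 Cl⁻(aq) + 2 Cu²⁺(aq)
Q = [Cl⁻]^2·[Cu²⁺]^2 / (P(Cl₂)·[Cu⁺]^2); log Q = 0.020.
E = E° − (0.0592/n) log Q = +1.19 − (0.0592/2)(0.020) = +1.189 V.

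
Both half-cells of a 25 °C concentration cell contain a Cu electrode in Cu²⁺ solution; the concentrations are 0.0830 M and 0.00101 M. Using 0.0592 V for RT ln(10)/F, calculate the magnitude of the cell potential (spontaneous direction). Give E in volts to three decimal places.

+0.057 V

For a concentration cell E°cell = 0. The 0.0830 M side is the cathode (reduction is favoured where [Cu²⁺] is higher).
With n = 2, E = −(0.0592/2) log([Cu²⁺]ₐₙ/[Cu²⁺]꜀ₐₜ) = −(0.0592/2) log(0.00101/0.083) = −(0.0592/2)(-1.915) = +0.057 V.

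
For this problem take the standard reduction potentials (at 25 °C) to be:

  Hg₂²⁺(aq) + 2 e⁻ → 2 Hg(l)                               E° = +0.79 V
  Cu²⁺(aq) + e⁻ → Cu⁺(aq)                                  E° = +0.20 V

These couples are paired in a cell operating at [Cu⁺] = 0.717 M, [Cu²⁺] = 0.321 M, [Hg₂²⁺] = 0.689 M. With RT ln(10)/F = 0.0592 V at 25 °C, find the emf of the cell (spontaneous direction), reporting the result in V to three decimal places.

Hg₂²⁺/Hg is the cathode (higher E°), Cu²⁺/Cu⁺ the anode: E°cell = +0.79 − (+0.20) = +0.59 V, n = 2.
Overall: Hg₂²⁺(aq) + 2 Cu⁺(aq) → 2 Hg(l) + 2 Cu²⁺(aq)
Q = [Cu²⁺]^2 / ([Hg₂²⁺]·[Cu⁺]^2); log Q = -0.536.
E = E° − (0.0592/n) log Q = +0.59 − (0.0592/2)(-0.536) = +0.606 V.

+0.606 V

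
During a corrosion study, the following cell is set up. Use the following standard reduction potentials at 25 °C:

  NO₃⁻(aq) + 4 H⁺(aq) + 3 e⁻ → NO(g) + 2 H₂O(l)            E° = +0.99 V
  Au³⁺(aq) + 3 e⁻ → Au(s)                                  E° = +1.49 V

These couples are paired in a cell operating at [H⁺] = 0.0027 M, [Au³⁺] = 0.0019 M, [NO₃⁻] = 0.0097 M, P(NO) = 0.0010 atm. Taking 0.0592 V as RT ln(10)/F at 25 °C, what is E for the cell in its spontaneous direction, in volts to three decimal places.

Au³⁺/Au is the cathode (higher E°), NO₃⁻/NO the anode: E°cell = +1.49 − (+0.99) = +0.50 V, n = 3.
Overall: Au³⁺(aq) + NO(g) + 2 H₂O(l) → Au(s) + NO₃⁻(aq) + 4 H⁺(aq)
Q = [NO₃⁻]·[H⁺]^4 / ([Au³⁺]·P(NO)); log Q = -6.567.
E = E° − (0.0592/n) log Q = +0.50 − (0.0592/3)(-6.567) = +0.630 V.

+0.630 V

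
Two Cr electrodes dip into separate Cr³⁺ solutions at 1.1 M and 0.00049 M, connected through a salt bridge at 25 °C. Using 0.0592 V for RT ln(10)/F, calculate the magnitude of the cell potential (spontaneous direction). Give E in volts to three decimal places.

+0.066 V

For a concentration cell E°cell = 0. The 1.1 M side is the cathode (reduction is favoured where [Cr³⁺] is higher).
With n = 3, E = −(0.0592/3) log([Cr³⁺]ₐₙ/[Cr³⁺]꜀ₐₜ) = −(0.0592/3) log(0.00049/1.1) = −(0.0592/3)(-3.351) = +0.066 V.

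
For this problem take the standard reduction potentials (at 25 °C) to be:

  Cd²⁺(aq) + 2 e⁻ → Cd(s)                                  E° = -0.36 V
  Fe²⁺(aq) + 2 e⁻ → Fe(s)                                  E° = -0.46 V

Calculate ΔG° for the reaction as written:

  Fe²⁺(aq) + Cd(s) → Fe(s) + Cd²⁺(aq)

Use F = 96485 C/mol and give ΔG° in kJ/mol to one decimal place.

+19.3 kJ/mol

As written, Fe²⁺/Fe is reduced (cathode) and Cd²⁺/Cd is oxidised (anode), so E°cell = (-0.46) − (-0.36) = -0.10 V.
Balancing electrons gives n = 2.
ΔG° = −nFE° = −(2)(96485)(-0.10) = 19,297 J = +19.3 kJ/mol.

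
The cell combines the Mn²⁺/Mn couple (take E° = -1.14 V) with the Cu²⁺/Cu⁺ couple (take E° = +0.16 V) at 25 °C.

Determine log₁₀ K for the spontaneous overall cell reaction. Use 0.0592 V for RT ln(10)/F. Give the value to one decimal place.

43.9

Cathode: Cu²⁺/Cu⁺; anode: Mn²⁺/Mn. E°cell = +1.30 V, n = 2.
log K = nE°cell / 0.0592 = (2)(+1.30) / 0.0592 = 43.9.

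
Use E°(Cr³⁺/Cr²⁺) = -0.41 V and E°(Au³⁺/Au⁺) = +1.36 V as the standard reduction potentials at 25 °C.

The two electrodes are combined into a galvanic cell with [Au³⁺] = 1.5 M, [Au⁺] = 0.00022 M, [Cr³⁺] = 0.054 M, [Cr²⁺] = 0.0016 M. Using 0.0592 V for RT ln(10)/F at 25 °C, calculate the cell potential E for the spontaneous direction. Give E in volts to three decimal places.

+1.793 V

Au³⁺/Au⁺ is the cathode (higher E°), Cr³⁺/Cr²⁺ the anode: E°cell = +1.36 − (-0.41) = +1.77 V, n = 2.
Overall: Au³⁺(aq) + 2 Cr²⁺(aq) → Au⁺(aq) + 2 Cr³⁺(aq)
Q = [Au⁺]·[Cr³⁺]^2 / ([Au³⁺]·[Cr²⁺]^2); log Q = -0.777.
E = E° − (0.0592/n) log Q = +1.77 − (0.0592/2)(-0.777) = +1.793 V.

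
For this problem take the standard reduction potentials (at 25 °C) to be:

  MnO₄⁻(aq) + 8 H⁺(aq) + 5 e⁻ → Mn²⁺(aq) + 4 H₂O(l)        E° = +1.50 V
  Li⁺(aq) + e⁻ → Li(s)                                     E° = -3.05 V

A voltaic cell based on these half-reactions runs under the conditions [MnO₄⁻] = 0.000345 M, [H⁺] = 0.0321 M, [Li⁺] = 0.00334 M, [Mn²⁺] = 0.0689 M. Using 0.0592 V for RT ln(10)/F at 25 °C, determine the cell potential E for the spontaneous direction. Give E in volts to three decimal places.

+4.528 V

MnO₄⁻/Mn²⁺ is the cathode (higher E°), Li⁺/Li the anode: E°cell = +1.50 − (-3.05) = +4.55 V, n = 5.
Overall: MnO₄⁻(aq) + 8 H⁺(aq) + 5 Li(s) → Mn²⁺(aq) + 4 H₂O(l) + 5 Li⁺(aq)
Q = [Mn²⁺]·[Li⁺]^5 / ([MnO₄⁻]·[H⁺]^8); log Q = 1.867.
E = E° − (0.0592/n) log Q = +4.55 − (0.0592/5)(1.867) = +4.528 V.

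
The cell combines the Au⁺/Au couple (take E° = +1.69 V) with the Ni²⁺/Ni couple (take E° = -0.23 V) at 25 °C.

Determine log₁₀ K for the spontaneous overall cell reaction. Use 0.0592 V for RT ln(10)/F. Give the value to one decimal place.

64.9

Cathode: Au⁺/Au; anode: Ni²⁺/Ni. E°cell = +1.92 V, n = 2.
log K = nE°cell / 0.0592 = (2)(+1.92) / 0.0592 = 64.9.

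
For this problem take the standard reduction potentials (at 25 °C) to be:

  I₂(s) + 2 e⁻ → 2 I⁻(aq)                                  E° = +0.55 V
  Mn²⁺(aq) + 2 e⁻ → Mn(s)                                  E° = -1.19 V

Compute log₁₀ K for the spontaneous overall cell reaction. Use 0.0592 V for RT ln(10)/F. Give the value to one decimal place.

58.8

Cathode: I₂/I⁻; anode: Mn²⁺/Mn. E°cell = +1.74 V, n = 2.
log K = nE°cell / 0.0592 = (2)(+1.74) / 0.0592 = 58.8.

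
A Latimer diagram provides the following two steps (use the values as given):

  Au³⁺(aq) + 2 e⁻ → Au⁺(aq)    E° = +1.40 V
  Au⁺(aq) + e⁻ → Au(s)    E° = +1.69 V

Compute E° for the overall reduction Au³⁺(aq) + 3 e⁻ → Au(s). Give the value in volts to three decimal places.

Adding the free-energy changes (−nFE°) of the two steps gives −n₃FE°₃ = −n₁FE°₁ − n₂FE°₂.
E°₃ = (2×+1.40 + 1×+1.69) / 3 = (+4.490) / 3 = +1.497 V.

+1.497 V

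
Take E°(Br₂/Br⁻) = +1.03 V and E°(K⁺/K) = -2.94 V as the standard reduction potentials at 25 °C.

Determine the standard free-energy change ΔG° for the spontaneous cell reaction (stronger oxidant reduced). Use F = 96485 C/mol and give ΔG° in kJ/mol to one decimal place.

-766.1 kJ/mol

Br₂/Br⁻ (E° = +1.03 V) is the cathode; K⁺/K (E° = -2.94 V) is the anode, so E°cell = +3.97 V.
Balancing electrons gives n = 2 (lcm of 2 and 1).
ΔG° = −nFE° = −(2)(96485)(+3.97) = -766,091 J = -766.1 kJ/mol.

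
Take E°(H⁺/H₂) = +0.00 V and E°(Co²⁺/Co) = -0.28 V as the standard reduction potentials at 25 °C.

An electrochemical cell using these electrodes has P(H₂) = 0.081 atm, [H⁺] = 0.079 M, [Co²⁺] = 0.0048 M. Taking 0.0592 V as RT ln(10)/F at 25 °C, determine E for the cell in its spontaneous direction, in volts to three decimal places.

H⁺/H₂ is the cathode (higher E°), Co²⁺/Co the anode: E°cell = +0.00 − (-0.28) = +0.28 V, n = 2.
Overall: 2 H⁺(aq) + Co(s) → H₂(g) + Co²⁺(aq)
Q = P(H₂)·[Co²⁺] / ([H⁺]^2); log Q = -1.206.
E = E° − (0.0592/n) log Q = +0.28 − (0.0592/2)(-1.206) = +0.316 V.

+0.316 V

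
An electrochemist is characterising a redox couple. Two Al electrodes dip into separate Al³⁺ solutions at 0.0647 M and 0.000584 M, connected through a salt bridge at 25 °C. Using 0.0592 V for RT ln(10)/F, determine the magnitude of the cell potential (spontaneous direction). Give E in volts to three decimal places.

For a concentration cell E°cell = 0. The 0.0647 M side is the cathode (reduction is favoured where [Al³⁺] is higher).
With n = 3, E = −(0.0592/3) log([Al³⁺]ₐₙ/[Al³⁺]꜀ₐₜ) = −(0.0592/3) log(0.000584/0.0647) = −(0.0592/3)(-2.044) = +0.040 V.

+0.040 V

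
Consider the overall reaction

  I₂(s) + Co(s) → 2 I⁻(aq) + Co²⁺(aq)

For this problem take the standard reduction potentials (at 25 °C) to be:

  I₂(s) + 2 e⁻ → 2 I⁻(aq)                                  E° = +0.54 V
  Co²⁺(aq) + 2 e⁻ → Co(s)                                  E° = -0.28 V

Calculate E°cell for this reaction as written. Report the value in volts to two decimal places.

The I₂/I⁻ couple has the higher reduction potential, so it is the cathode; Co²⁺/Co is oxidised at the anode.
E°cell = E°(cathode) − E°(anode) = (+0.54) − (-0.28) = +0.82 V.

+0.82 V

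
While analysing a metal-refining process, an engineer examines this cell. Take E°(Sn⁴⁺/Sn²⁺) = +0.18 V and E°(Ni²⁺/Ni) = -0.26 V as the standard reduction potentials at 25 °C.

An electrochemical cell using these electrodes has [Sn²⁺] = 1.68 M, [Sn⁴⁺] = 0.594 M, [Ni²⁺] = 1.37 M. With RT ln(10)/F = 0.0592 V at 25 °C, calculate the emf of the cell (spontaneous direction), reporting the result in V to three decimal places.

+0.423 V

Sn⁴⁺/Sn²⁺ is the cathode (higher E°), Ni²⁺/Ni the anode: E°cell = +0.18 − (-0.26) = +0.44 V, n = 2.
Overall: Sn⁴⁺(aq) + Ni(s) → Sn²⁺(aq) + Ni²⁺(aq)
Q = [Sn²⁺]·[Ni²⁺] / ([Sn⁴⁺]); log Q = 0.588.
E = E° − (0.0592/n) log Q = +0.44 − (0.0592/2)(0.588) = +0.423 V.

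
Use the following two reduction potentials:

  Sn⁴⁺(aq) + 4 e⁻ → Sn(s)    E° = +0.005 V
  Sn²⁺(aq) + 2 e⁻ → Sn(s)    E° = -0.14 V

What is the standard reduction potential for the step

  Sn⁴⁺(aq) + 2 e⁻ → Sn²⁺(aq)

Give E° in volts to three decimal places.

+0.150 V

Sequential free energies add, so n₃E°₃ = n₁E°₁ + n₂E°₂.
With n₃ = 4, and the known step contributing 2×(-0.14) V, the unknown satisfies 2·E° = 4×(+0.005) − 2×(-0.14) = +0.300.
E° = +0.300 / 2 = +0.150 V.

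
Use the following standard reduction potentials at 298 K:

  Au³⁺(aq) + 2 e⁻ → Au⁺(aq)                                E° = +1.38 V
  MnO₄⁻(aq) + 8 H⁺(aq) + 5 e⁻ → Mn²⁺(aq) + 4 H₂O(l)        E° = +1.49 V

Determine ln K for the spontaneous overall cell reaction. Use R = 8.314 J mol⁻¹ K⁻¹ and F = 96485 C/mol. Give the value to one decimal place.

Cathode: MnO₄⁻/Mn²⁺; anode: Au³⁺/Au⁺. E°cell = (+1.49) − (+1.38) = +0.11 V, with n = 10.
ΔG° = −nFE° = −RT ln K, so ln K = nFE°/(RT) = (10)(96485)(+0.11) / ((8.314)(298)) = 42.838.

42.8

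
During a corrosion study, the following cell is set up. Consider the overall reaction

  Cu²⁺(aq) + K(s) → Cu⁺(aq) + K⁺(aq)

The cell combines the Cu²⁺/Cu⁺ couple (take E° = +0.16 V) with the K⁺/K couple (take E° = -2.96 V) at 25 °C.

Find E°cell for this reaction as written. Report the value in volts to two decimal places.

The Cu²⁺/Cu⁺ couple has the higher reduction potential, so it is the cathode; K⁺/K is oxidised at the anode.
E°cell = E°(cathode) − E°(anode) = (+0.16) − (-2.96) = +3.12 V.
Since E°cell > 0, the reaction is spontaneous under standard conditions.

+3.12 V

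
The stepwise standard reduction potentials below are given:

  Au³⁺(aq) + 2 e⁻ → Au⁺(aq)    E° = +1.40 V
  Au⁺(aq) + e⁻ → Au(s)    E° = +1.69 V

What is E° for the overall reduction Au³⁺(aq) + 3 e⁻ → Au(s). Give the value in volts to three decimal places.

Since ΔG° = −nFE° is additive over sequential reductions, n₃E°₃ = n₁E°₁ + n₂E°₂.
E°₃ = (2×+1.40 + 1×+1.69) / 3 = (+4.490) / 3 = +1.497 V.
E° values themselves are not directly additive — weighting by electron count is essential.

+1.497 V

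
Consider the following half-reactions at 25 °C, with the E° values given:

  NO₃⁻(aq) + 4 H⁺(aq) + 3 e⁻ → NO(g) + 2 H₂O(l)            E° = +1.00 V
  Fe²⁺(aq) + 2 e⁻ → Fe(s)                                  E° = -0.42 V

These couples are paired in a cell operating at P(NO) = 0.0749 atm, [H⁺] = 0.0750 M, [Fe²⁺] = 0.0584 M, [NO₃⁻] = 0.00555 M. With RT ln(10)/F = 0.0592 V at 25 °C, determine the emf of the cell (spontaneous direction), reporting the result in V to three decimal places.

NO₃⁻/NO is the cathode (higher E°), Fe²⁺/Fe the anode: E°cell = +1.00 − (-0.42) = +1.42 V, n = 6.
Overall: 2 NO₃⁻(aq) + 8 H⁺(aq) + 3 Fe(s) → 2 NO(g) + 4 H₂O(l) + 3 Fe²⁺(aq)
Q = P(NO)^2·[Fe²⁺]^3 / ([NO₃⁻]^2·[H⁺]^8); log Q = 7.559.
E = E° − (0.0592/n) log Q = +1.42 − (0.0592/6)(7.559) = +1.345 V.

+1.345 V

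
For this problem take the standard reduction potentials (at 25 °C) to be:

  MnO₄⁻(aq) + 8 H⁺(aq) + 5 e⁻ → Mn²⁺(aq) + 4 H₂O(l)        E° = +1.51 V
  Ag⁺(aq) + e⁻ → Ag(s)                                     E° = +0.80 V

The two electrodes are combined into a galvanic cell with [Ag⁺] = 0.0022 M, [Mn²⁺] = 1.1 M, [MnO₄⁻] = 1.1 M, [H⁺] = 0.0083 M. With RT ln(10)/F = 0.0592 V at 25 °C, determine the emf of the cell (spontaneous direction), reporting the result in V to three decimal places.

+0.670 V

MnO₄⁻/Mn²⁺ is the cathode (higher E°), Ag⁺/Ag the anode: E°cell = +1.51 − (+0.80) = +0.71 V, n = 5.
Overall: MnO₄⁻(aq) + 8 H⁺(aq) + 5 Ag(s) → Mn²⁺(aq) + 4 H₂O(l) + 5 Ag⁺(aq)
Q = [Mn²⁺]·[Ag⁺]^5 / ([MnO₄⁻]·[H⁺]^8); log Q = 3.359.
E = E° − (0.0592/n) log Q = +0.71 − (0.0592/5)(3.359) = +0.670 V.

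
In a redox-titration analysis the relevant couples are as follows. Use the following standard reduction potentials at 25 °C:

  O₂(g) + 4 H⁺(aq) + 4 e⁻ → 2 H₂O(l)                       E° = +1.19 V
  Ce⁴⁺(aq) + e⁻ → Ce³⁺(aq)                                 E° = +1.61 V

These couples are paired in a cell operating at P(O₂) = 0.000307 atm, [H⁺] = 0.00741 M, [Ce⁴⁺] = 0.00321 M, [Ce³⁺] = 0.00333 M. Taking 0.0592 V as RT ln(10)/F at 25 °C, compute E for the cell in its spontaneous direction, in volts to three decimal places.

Ce⁴⁺/Ce³⁺ is the cathode (higher E°), O₂/H₂O the anode: E°cell = +1.61 − (+1.19) = +0.42 V, n = 4.
Overall: 4 Ce⁴⁺(aq) + 2 H₂O(l) → 4 Ce³⁺(aq) + O₂(g) + 4 H⁺(aq)
Q = [Ce³⁺]^4·P(O₂)·[H⁺]^4 / ([Ce⁴⁺]^4); log Q = -11.970.
E = E° − (0.0592/n) log Q = +0.42 − (0.0592/4)(-11.970) = +0.597 V.

+0.597 V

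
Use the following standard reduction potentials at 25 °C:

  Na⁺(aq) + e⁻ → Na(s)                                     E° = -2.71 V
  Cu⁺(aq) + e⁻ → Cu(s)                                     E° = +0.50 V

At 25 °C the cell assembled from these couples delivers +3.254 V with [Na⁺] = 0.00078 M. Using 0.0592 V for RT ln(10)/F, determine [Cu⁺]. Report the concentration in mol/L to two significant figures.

Cu⁺/Cu is the cathode, Na⁺/Na the anode: E°cell = +3.21 V, n = 1.
Overall reaction: Cu⁺(aq) + Na(s) → Cu(s) + Na⁺(aq); Q = [Na⁺]^1/[Cu⁺]^1.
From E = E° − (0.0592/n) log Q: log Q = (E° − E)·n/0.0592 = (+3.21 − (+3.254))·1/0.0592 = -0.7432.
So 1·log[Cu⁺] = 1·log(0.00078) − log Q = -3.1079 − (-0.7432) = -2.3647; [Cu⁺] = 10^(-2.3647) ≈ 0.0043 M.

0.0043 M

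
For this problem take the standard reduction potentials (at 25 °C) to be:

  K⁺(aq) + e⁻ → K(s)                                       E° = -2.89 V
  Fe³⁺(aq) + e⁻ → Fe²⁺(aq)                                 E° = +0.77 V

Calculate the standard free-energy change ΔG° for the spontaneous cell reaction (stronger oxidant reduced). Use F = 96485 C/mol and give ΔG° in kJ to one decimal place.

Fe³⁺/Fe²⁺ (E° = +0.77 V) is the cathode; K⁺/K (E° = -2.89 V) is the anode, so E°cell = +3.66 V.
Balancing electrons gives n = 1 (lcm of 1 and 1).
ΔG° = −nFE° = −(1)(96485)(+3.66) = -353,135 J = -353.1 kJ.

-353.1 kJ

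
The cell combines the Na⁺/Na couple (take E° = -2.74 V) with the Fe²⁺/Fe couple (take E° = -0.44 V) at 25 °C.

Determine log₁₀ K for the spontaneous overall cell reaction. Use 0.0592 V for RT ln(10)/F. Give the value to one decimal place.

77.7

Cathode: Fe²⁺/Fe; anode: Na⁺/Na. E°cell = +2.30 V, n = 2.
log K = nE°cell / 0.0592 = (2)(+2.30) / 0.0592 = 77.7.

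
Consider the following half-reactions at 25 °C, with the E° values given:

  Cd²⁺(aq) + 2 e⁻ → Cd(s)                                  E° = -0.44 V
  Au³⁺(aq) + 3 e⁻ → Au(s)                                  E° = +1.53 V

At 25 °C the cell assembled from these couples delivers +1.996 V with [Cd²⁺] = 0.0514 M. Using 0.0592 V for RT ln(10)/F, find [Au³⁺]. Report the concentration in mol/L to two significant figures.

Au³⁺/Au is the cathode, Cd²⁺/Cd the anode: E°cell = +1.97 V, n = 6.
Overall reaction: 2 Au³⁺(aq) + 3 Cd(s) → 2 Au(s) + 3 Cd²⁺(aq); Q = [Cd²⁺]^3/[Au³⁺]^2.
From E = E° − (0.0592/n) log Q: log Q = (E° − E)·n/0.0592 = (+1.97 − (+1.996))·6/0.0592 = -2.6351.
So 2·log[Au³⁺] = 3·log(0.0514) − log Q = -3.8671 − (-2.6351) = -1.2320; log[Au³⁺] = -1.2320 / 2 = -0.6160; [Au³⁺] = 10^(-0.6160) ≈ 0.24 M.

0.24 M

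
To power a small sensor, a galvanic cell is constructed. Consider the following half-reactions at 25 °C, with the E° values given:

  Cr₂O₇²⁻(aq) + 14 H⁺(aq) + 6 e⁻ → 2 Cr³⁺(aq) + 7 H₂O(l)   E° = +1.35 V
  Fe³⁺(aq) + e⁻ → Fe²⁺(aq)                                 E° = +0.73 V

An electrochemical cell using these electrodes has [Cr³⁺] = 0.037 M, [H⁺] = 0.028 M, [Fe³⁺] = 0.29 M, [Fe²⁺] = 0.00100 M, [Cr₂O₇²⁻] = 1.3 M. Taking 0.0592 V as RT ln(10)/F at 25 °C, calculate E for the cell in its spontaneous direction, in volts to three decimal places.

Cr₂O₇²⁻/Cr³⁺ is the cathode (higher E°), Fe³⁺/Fe²⁺ the anode: E°cell = +1.35 − (+0.73) = +0.62 V, n = 6.
Overall: Cr₂O₇²⁻(aq) + 14 H⁺(aq) + 6 Fe²⁺(aq) → 2 Cr³⁺(aq) + 7 H₂O(l) + 6 Fe³⁺(aq)
Q = [Cr³⁺]^2·[Fe³⁺]^6 / ([Cr₂O₇²⁻]·[H⁺]^14·[Fe²⁺]^6); log Q = 33.537.
E = E° − (0.0592/n) log Q = +0.62 − (0.0592/6)(33.537) = +0.289 V.

+0.289 V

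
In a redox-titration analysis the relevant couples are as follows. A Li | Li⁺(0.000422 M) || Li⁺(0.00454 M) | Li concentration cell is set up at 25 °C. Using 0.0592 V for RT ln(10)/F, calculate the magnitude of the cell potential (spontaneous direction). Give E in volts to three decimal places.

For a concentration cell E°cell = 0. The 0.00454 M side is the cathode (reduction is favoured where [Li⁺] is higher).
With n = 1, E = −(0.0592/1) log([Li⁺]ₐₙ/[Li⁺]꜀ₐₜ) = −(0.0592/1) log(0.000422/0.00454) = −(0.0592/1)(-1.032) = +0.061 V.

+0.061 V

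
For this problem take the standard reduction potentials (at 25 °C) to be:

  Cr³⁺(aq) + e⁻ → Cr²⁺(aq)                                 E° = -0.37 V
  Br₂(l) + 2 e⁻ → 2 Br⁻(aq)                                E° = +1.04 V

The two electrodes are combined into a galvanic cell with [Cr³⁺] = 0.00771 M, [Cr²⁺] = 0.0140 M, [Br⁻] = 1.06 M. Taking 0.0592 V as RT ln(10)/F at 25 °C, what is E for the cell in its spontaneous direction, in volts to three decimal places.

+1.424 V

Br₂/Br⁻ is the cathode (higher E°), Cr³⁺/Cr²⁺ the anode: E°cell = +1.04 − (-0.37) = +1.41 V, n = 2.
Overall: Br₂(l) + 2 Cr²⁺(aq) → 2 Br⁻(aq) + 2 Cr³⁺(aq)
Q = [Br⁻]^2·[Cr³⁺]^2 / ([Cr²⁺]^2); log Q = -0.468.
E = E° − (0.0592/n) log Q = +1.41 − (0.0592/2)(-0.468) = +1.424 V.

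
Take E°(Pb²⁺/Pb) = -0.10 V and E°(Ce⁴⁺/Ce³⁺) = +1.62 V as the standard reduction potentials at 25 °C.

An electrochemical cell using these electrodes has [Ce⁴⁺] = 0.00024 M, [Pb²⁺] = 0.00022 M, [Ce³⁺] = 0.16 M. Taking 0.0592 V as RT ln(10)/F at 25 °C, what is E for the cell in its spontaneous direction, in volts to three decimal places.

Ce⁴⁺/Ce³⁺ is the cathode (higher E°), Pb²⁺/Pb the anode: E°cell = +1.62 − (-0.10) = +1.72 V, n = 2.
Overall: 2 Ce⁴⁺(aq) + Pb(s) → 2 Ce³⁺(aq) + Pb²⁺(aq)
Q = [Ce³⁺]^2·[Pb²⁺] / ([Ce⁴⁺]^2); log Q = 1.990.
E = E° − (0.0592/n) log Q = +1.72 − (0.0592/2)(1.990) = +1.661 V.

+1.661 V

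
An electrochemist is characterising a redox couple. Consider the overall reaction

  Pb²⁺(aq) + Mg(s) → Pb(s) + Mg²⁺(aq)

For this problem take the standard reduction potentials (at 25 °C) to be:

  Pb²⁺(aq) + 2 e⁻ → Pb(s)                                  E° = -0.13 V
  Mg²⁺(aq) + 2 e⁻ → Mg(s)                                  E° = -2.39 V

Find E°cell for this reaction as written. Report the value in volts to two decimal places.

+2.26 V

The Pb²⁺/Pb couple has the higher reduction potential, so it is the cathode; Mg²⁺/Mg is oxidised at the anode.
E°cell = E°(cathode) − E°(anode) = (-0.13) − (-2.39) = +2.26 V.
Since E°cell > 0, the reaction is spontaneous under standard conditions.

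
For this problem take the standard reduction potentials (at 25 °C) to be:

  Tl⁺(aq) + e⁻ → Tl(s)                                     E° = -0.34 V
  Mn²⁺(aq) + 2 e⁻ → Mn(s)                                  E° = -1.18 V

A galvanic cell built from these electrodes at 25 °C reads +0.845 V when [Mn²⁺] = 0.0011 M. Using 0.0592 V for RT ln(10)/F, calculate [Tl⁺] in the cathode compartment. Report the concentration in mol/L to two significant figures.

0.040 M

Tl⁺/Tl is the cathode, Mn²⁺/Mn the anode: E°cell = +0.84 V, n = 2.
Overall reaction: 2 Tl⁺(aq) + Mn(s) → 2 Tl(s) + Mn²⁺(aq); Q = [Mn²⁺]^1/[Tl⁺]^2.
From E = E° − (0.0592/n) log Q: log Q = (E° − E)·n/0.0592 = (+0.84 − (+0.845))·2/0.0592 = -0.1689.
So 2·log[Tl⁺] = 1·log(0.0011) − log Q = -2.9586 − (-0.1689) = -2.7897; log[Tl⁺] = -2.7897 / 2 = -1.3948; [Tl⁺] = 10^(-1.3948) ≈ 0.040 M.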